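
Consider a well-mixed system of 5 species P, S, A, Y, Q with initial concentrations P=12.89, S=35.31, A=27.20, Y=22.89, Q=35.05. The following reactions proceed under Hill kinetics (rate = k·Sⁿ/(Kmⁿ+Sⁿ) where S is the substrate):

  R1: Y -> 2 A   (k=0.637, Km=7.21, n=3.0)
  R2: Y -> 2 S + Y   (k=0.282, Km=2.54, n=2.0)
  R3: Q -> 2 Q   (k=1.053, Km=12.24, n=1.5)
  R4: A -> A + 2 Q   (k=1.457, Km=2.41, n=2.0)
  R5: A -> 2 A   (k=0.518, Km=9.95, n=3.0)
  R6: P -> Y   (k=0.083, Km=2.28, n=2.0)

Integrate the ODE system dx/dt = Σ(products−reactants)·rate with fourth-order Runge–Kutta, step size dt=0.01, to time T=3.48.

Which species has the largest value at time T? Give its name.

RK4 with dt=0.01: 348 steps to T=3.48. Trajectory (selected grid times):
t=0.00: P=12.89 S=35.31 A=27.20 Y=22.89 Q=35.05
t=0.39: P=12.86 S=35.53 A=27.87 Y=22.68 Q=36.52
t=0.77: P=12.83 S=35.74 A=28.53 Y=22.48 Q=37.96
t=1.16: P=12.80 S=35.96 A=29.21 Y=22.27 Q=39.43
t=1.55: P=12.77 S=36.17 A=29.88 Y=22.06 Q=40.91
t=1.93: P=12.73 S=36.38 A=30.54 Y=21.86 Q=42.36
t=2.32: P=12.70 S=36.60 A=31.21 Y=21.65 Q=43.85
t=2.71: P=12.67 S=36.82 A=31.89 Y=21.44 Q=45.33
t=3.09: P=12.64 S=37.03 A=32.55 Y=21.24 Q=46.79
t=3.48: P=12.61 S=37.25 A=33.22 Y=21.03 Q=48.28
At T=3.48: P=12.61 S=37.25 A=33.22 Y=21.03 Q=48.28; the largest is Q.

Dominant species at T: Q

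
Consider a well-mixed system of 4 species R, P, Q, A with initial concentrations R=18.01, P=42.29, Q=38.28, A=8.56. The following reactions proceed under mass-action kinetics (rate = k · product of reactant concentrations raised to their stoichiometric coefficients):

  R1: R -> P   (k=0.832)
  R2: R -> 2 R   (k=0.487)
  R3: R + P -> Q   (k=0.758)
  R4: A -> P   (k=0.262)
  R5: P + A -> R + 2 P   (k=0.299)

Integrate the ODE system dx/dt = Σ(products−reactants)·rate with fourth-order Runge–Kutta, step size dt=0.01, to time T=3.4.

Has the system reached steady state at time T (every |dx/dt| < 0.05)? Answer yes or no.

Steady state at T: yes

RK4 with dt=0.01: 340 steps to T=3.4. Trajectory (selected grid times):
t=0.00: R=18.01 P=42.29 Q=38.28 A=8.56
t=0.38: R=0.21 P=25.93 Q=63.74 A=0.32
t=0.76: R=0.01 P=25.77 Q=64.22 A=0.02
t=1.13: R=0.00 P=25.76 Q=64.25 A=0.00
t=1.51: R=0.00 P=25.76 Q=64.25 A=0.00
t=1.89: R=0.00 P=25.76 Q=64.25 A=0.00
t=2.27: R=0.00 P=25.76 Q=64.25 A=0.00
t=2.64: R=0.00 P=25.76 Q=64.25 A=0.00
t=3.02: R=0.00 P=25.76 Q=64.25 A=0.00
t=3.40: R=0.00 P=25.76 Q=64.25 A=0.00
Rates at T: R1=0.0000, R2=0.0000, R3=0.0000, R4=0.0000, R5=0.0000
dx/dt at T (Σ net stoichiometry × rate): R=-0.0000, P=-0.0000, Q=+0.0000, A=-0.0000
Largest |dx/dt| is |+0.0000| (Q) < 0.05 → steady.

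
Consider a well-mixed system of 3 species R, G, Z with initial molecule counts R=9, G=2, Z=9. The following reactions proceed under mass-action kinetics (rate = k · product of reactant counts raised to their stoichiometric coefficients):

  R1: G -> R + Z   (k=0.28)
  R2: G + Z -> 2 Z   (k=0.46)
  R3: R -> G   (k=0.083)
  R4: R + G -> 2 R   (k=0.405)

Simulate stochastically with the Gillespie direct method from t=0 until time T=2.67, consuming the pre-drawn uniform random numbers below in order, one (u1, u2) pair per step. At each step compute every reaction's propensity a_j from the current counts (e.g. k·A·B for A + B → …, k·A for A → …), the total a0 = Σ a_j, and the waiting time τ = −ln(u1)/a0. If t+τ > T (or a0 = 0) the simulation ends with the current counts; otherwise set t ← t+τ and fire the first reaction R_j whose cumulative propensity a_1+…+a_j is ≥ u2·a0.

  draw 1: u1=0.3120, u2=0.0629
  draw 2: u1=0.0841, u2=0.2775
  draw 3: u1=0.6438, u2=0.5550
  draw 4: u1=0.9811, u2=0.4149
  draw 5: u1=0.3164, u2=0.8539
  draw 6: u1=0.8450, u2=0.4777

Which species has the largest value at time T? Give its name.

Dominant species at T: Z

t=0.000: R=9 G=2 Z=9
Draw 1: a1=0.560, a2=8.280, a3=0.747, a4=7.290, a0=16.877; τ=−ln(0.3120)/16.877=0.069 → t=0.069; u2·a0=0.0629·16.877=1.062; a1=0.560 < 1.062 ≤ a1+a2=8.840 → R2 fires; R=9 G=1 Z=10
Draw 2: a1=0.280, a2=4.600, a3=0.747, a4=3.645, a0=9.272; τ=−ln(0.0841)/9.272=0.267 → t=0.336; u2·a0=0.2775·9.272=2.573; a1=0.280 < 2.573 ≤ a1+a2=4.880 → R2 fires; R=9 G=0 Z=11
Draw 3: a1=0.000, a2=0.000, a3=0.747, a4=0.000, a0=0.747; τ=−ln(0.6438)/0.747=0.590 → t=0.926; u2·a0=0.5550·0.747=0.415; a1+a2=0.000 < 0.415 ≤ a1+…+a3=0.747 → R3 fires; R=8 G=1 Z=11
Draw 4: a1=0.280, a2=5.060, a3=0.664, a4=3.240, a0=9.244; τ=−ln(0.9811)/9.244=0.002 → t=0.928; u2·a0=0.4149·9.244=3.835; a1=0.280 < 3.835 ≤ a1+a2=5.340 → R2 fires; R=8 G=0 Z=12
Draw 5: a1=0.000, a2=0.000, a3=0.664, a4=0.000, a0=0.664; τ=−ln(0.3164)/0.664=1.733 → t=2.661; u2·a0=0.8539·0.664=0.567; a1+a2=0.000 < 0.567 ≤ a1+…+a3=0.664 → R3 fires; R=7 G=1 Z=12
Draw 6: a1=0.280, a2=5.520, a3=0.581, a4=2.835, a0=9.216; τ=−ln(0.8450)/9.216=0.018 → t=2.679 > T=2.67: stop.
At T=2.67: R=7 G=1 Z=12; the largest is Z.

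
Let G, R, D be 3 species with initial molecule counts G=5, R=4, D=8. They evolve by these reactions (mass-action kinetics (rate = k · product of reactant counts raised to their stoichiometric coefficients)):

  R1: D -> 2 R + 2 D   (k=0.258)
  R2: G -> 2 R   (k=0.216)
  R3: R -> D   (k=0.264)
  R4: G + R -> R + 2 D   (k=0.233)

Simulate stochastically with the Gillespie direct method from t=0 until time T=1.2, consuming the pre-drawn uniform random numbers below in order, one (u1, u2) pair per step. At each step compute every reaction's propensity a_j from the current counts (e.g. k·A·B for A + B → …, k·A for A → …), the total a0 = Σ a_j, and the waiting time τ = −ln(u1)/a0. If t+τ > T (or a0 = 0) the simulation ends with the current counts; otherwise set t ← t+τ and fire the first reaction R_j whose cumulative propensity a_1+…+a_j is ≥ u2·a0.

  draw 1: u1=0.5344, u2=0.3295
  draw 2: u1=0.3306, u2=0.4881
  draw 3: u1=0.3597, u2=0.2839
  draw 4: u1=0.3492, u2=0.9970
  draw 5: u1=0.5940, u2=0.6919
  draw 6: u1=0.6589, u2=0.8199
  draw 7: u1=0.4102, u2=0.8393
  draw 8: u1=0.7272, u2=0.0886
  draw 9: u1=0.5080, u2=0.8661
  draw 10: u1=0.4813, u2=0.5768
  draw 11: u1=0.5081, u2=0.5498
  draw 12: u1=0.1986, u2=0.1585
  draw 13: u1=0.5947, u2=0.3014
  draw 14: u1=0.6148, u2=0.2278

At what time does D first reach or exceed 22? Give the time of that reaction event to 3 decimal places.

t=0.000: G=5 R=4 D=8
Draw 1: a1=2.064, a2=1.080, a3=1.056, a4=4.660, a0=8.860; τ=−ln(0.5344)/8.860=0.071 → t=0.071; u2·a0=0.3295·8.860=2.919; a1=2.064 < 2.919 ≤ a1+a2=3.144 → R2 fires; G=4 R=6 D=8
Draw 2: a1=2.064, a2=0.864, a3=1.584, a4=5.592, a0=10.104; τ=−ln(0.3306)/10.104=0.110 → t=0.180; u2·a0=0.4881·10.104=4.932; a1+…+a3=4.512 < 4.932 ≤ a1+…+a4=10.104 → R4 fires; G=3 R=6 D=10
Draw 3: a1=2.580, a2=0.648, a3=1.584, a4=4.194, a0=9.006; τ=−ln(0.3597)/9.006=0.114 → t=0.294; u2·a0=0.2839·9.006=2.557 ≤ a1=2.580 → R1 fires; G=3 R=8 D=11
Draw 4: a1=2.838, a2=0.648, a3=2.112, a4=5.592, a0=11.190; τ=−ln(0.3492)/11.190=0.094 → t=0.388; u2·a0=0.9970·11.190=11.156; a1+…+a3=5.598 < 11.156 ≤ a1+…+a4=11.190 → R4 fires; G=2 R=8 D=13
Draw 5: a1=3.354, a2=0.432, a3=2.112, a4=3.728, a0=9.626; τ=−ln(0.5940)/9.626=0.054 → t=0.442; u2·a0=0.6919·9.626=6.660; a1+…+a3=5.898 < 6.660 ≤ a1+…+a4=9.626 → R4 fires; G=1 R=8 D=15
Draw 6: a1=3.870, a2=0.216, a3=2.112, a4=1.864, a0=8.062; τ=−ln(0.6589)/8.062=0.052 → t=0.494; u2·a0=0.8199·8.062=6.610; a1+…+a3=6.198 < 6.610 ≤ a1+…+a4=8.062 → R4 fires; G=0 R=8 D=17
Draw 7: a1=4.386, a2=0.000, a3=2.112, a4=0.000, a0=6.498; τ=−ln(0.4102)/6.498=0.137 → t=0.631; u2·a0=0.8393·6.498=5.454; a1+a2=4.386 < 5.454 ≤ a1+…+a3=6.498 → R3 fires; G=0 R=7 D=18
Draw 8: a1=4.644, a2=0.000, a3=1.848, a4=0.000, a0=6.492; τ=−ln(0.7272)/6.492=0.049 → t=0.680; u2·a0=0.0886·6.492=0.575 ≤ a1=4.644 → R1 fires; G=0 R=9 D=19
Draw 9: a1=4.902, a2=0.000, a3=2.376, a4=0.000, a0=7.278; τ=−ln(0.5080)/7.278=0.093 → t=0.773; u2·a0=0.8661·7.278=6.303; a1+a2=4.902 < 6.303 ≤ a1+…+a3=7.278 → R3 fires; G=0 R=8 D=20
Draw 10: a1=5.160, a2=0.000, a3=2.112, a4=0.000, a0=7.272; τ=−ln(0.4813)/7.272=0.101 → t=0.874; u2·a0=0.5768·7.272=4.194 ≤ a1=5.160 → R1 fires; G=0 R=10 D=21
Draw 11: a1=5.418, a2=0.000, a3=2.640, a4=0.000, a0=8.058; τ=−ln(0.5081)/8.058=0.084 → t=0.958; u2·a0=0.5498·8.058=4.430 ≤ a1=5.418 → R1 fires; G=0 R=12 D=22
Draw 12: a1=5.676, a2=0.000, a3=3.168, a4=0.000, a0=8.844; τ=−ln(0.1986)/8.844=0.183 → t=1.140; u2·a0=0.1585·8.844=1.402 ≤ a1=5.676 → R1 fires; G=0 R=14 D=23
Draw 13: a1=5.934, a2=0.000, a3=3.696, a4=0.000, a0=9.630; τ=−ln(0.5947)/9.630=0.054 → t=1.194; u2·a0=0.3014·9.630=2.902 ≤ a1=5.934 → R1 fires; G=0 R=16 D=24
Draw 14: a1=6.192, a2=0.000, a3=4.224, a4=0.000, a0=10.416; τ=−ln(0.6148)/10.416=0.047 → t=1.241 > T=1.2: stop.
D first becomes ≥ 22 when it reaches 22 at the event at t=0.958.

Threshold first reached at t = 0.958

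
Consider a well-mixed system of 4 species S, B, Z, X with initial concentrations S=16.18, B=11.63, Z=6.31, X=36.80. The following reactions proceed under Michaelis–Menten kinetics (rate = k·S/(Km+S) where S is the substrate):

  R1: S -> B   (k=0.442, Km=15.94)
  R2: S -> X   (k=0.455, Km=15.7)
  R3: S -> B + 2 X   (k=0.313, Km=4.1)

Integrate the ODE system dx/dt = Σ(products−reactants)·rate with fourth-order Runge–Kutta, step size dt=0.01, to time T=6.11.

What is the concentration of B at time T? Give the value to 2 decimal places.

B at T = 14.38

RK4 with dt=0.01: 611 steps to T=6.11. Trajectory (selected grid times):
t=0.00: S=16.18 B=11.63 Z=6.31 X=36.80
t=0.68: S=15.70 B=11.95 Z=6.31 X=37.29
t=1.36: S=15.23 B=12.27 Z=6.31 X=37.78
t=2.04: S=14.77 B=12.58 Z=6.31 X=38.27
t=2.72: S=14.31 B=12.89 Z=6.31 X=38.75
t=3.39: S=13.87 B=13.19 Z=6.31 X=39.22
t=4.07: S=13.42 B=13.49 Z=6.31 X=39.69
t=4.75: S=12.98 B=13.79 Z=6.31 X=40.16
t=5.43: S=12.55 B=14.09 Z=6.31 X=40.62
t=6.11: S=12.12 B=14.38 Z=6.31 X=41.07
Read off B at T=6.11: 14.38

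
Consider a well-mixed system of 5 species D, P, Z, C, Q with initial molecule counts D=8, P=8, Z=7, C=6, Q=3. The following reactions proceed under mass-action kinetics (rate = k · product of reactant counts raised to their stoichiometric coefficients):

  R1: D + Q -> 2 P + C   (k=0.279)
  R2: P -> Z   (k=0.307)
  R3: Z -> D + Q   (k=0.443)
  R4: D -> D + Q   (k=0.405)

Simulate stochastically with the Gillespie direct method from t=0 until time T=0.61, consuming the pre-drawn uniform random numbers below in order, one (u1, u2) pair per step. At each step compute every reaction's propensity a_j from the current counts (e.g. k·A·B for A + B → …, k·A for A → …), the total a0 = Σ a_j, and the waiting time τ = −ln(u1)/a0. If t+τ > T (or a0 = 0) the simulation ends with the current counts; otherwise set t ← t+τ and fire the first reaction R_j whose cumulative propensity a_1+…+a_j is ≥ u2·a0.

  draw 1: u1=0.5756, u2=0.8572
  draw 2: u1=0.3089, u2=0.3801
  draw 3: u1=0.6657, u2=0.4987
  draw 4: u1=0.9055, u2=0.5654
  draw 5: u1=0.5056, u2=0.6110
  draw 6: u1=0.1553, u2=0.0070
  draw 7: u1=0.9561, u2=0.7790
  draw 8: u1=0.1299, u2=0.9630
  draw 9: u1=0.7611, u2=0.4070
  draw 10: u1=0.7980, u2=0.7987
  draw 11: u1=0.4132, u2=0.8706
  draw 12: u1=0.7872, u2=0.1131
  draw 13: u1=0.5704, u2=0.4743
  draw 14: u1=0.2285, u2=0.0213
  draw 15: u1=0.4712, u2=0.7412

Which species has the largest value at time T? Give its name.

Dominant species at T: P

t=0.000: D=8 P=8 Z=7 C=6 Q=3
Draw 1: a1=6.696, a2=2.456, a3=3.101, a4=3.240, a0=15.493; τ=−ln(0.5756)/15.493=0.036 → t=0.036; u2·a0=0.8572·15.493=13.281; a1+…+a3=12.253 < 13.281 ≤ a1+…+a4=15.493 → R4 fires; D=8 P=8 Z=7 C=6 Q=4
Draw 2: a1=8.928, a2=2.456, a3=3.101, a4=3.240, a0=17.725; τ=−ln(0.3089)/17.725=0.066 → t=0.102; u2·a0=0.3801·17.725=6.737 ≤ a1=8.928 → R1 fires; D=7 P=10 Z=7 C=7 Q=3
Draw 3: a1=5.859, a2=3.070, a3=3.101, a4=2.835, a0=14.865; τ=−ln(0.6657)/14.865=0.027 → t=0.129; u2·a0=0.4987·14.865=7.413; a1=5.859 < 7.413 ≤ a1+a2=8.929 → R2 fires; D=7 P=9 Z=8 C=7 Q=3
Draw 4: a1=5.859, a2=2.763, a3=3.544, a4=2.835, a0=15.001; τ=−ln(0.9055)/15.001=0.007 → t=0.136; u2·a0=0.5654·15.001=8.482; a1=5.859 < 8.482 ≤ a1+a2=8.622 → R2 fires; D=7 P=8 Z=9 C=7 Q=3
Draw 5: a1=5.859, a2=2.456, a3=3.987, a4=2.835, a0=15.137; τ=−ln(0.5056)/15.137=0.045 → t=0.181; u2·a0=0.6110·15.137=9.249; a1+a2=8.315 < 9.249 ≤ a1+…+a3=12.302 → R3 fires; D=8 P=8 Z=8 C=7 Q=4
Draw 6: a1=8.928, a2=2.456, a3=3.544, a4=3.240, a0=18.168; τ=−ln(0.1553)/18.168=0.103 → t=0.283; u2·a0=0.0070·18.168=0.127 ≤ a1=8.928 → R1 fires; D=7 P=10 Z=8 C=8 Q=3
Draw 7: a1=5.859, a2=3.070, a3=3.544, a4=2.835, a0=15.308; τ=−ln(0.9561)/15.308=0.003 → t=0.286; u2·a0=0.7790·15.308=11.925; a1+a2=8.929 < 11.925 ≤ a1+…+a3=12.473 → R3 fires; D=8 P=10 Z=7 C=8 Q=4
Draw 8: a1=8.928, a2=3.070, a3=3.101, a4=3.240, a0=18.339; τ=−ln(0.1299)/18.339=0.111 → t=0.398; u2·a0=0.9630·18.339=17.660; a1+…+a3=15.099 < 17.660 ≤ a1+…+a4=18.339 → R4 fires; D=8 P=10 Z=7 C=8 Q=5
Draw 9: a1=11.160, a2=3.070, a3=3.101, a4=3.240, a0=20.571; τ=−ln(0.7611)/20.571=0.013 → t=0.411; u2·a0=0.4070·20.571=8.372 ≤ a1=11.160 → R1 fires; D=7 P=12 Z=7 C=9 Q=4
Draw 10: a1=7.812, a2=3.684, a3=3.101, a4=2.835, a0=17.432; τ=−ln(0.7980)/17.432=0.013 → t=0.424; u2·a0=0.7987·17.432=13.923; a1+a2=11.496 < 13.923 ≤ a1+…+a3=14.597 → R3 fires; D=8 P=12 Z=6 C=9 Q=5
Draw 11: a1=11.160, a2=3.684, a3=2.658, a4=3.240, a0=20.742; τ=−ln(0.4132)/20.742=0.043 → t=0.467; u2·a0=0.8706·20.742=18.058; a1+…+a3=17.502 < 18.058 ≤ a1+…+a4=20.742 → R4 fires; D=8 P=12 Z=6 C=9 Q=6
Draw 12: a1=13.392, a2=3.684, a3=2.658, a4=3.240, a0=22.974; τ=−ln(0.7872)/22.974=0.010 → t=0.477; u2·a0=0.1131·22.974=2.598 ≤ a1=13.392 → R1 fires; D=7 P=14 Z=6 C=10 Q=5
Draw 13: a1=9.765, a2=4.298, a3=2.658, a4=2.835, a0=19.556; τ=−ln(0.5704)/19.556=0.029 → t=0.506; u2·a0=0.4743·19.556=9.275 ≤ a1=9.765 → R1 fires; D=6 P=16 Z=6 C=11 Q=4
Draw 14: a1=6.696, a2=4.912, a3=2.658, a4=2.430, a0=16.696; τ=−ln(0.2285)/16.696=0.088 → t=0.594; u2·a0=0.0213·16.696=0.356 ≤ a1=6.696 → R1 fires; D=5 P=18 Z=6 C=12 Q=3
Draw 15: a1=4.185, a2=5.526, a3=2.658, a4=2.025, a0=14.394; τ=−ln(0.4712)/14.394=0.052 → t=0.646 > T=0.61: stop.
At T=0.61: D=5 P=18 Z=6 C=12 Q=3; the largest is P.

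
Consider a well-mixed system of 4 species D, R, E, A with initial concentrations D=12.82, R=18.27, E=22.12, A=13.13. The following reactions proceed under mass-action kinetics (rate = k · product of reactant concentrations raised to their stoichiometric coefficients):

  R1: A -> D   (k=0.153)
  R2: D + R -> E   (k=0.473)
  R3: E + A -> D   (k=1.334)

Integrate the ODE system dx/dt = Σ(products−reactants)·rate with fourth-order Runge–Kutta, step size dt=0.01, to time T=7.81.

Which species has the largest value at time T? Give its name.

RK4 with dt=0.01: 781 steps to T=7.81. Trajectory (selected grid times):
t=0.00: D=12.82 R=18.27 E=22.12 A=13.13
t=0.87: D=7.94 R=0.26 E=27.08 A=0.00
t=1.74: D=7.69 R=0.01 E=27.33 A=0.00
t=2.60: D=7.68 R=0.00 E=27.34 A=0.00
t=3.47: D=7.68 R=0.00 E=27.34 A=0.00
t=4.34: D=7.68 R=0.00 E=27.34 A=0.00
t=5.21: D=7.68 R=0.00 E=27.34 A=0.00
t=6.07: D=7.68 R=0.00 E=27.34 A=0.00
t=6.94: D=7.68 R=0.00 E=27.34 A=0.00
t=7.81: D=7.68 R=0.00 E=27.34 A=0.00
At T=7.81: D=7.68 R=0.00 E=27.34 A=0.00; the largest is E.

Dominant species at T: E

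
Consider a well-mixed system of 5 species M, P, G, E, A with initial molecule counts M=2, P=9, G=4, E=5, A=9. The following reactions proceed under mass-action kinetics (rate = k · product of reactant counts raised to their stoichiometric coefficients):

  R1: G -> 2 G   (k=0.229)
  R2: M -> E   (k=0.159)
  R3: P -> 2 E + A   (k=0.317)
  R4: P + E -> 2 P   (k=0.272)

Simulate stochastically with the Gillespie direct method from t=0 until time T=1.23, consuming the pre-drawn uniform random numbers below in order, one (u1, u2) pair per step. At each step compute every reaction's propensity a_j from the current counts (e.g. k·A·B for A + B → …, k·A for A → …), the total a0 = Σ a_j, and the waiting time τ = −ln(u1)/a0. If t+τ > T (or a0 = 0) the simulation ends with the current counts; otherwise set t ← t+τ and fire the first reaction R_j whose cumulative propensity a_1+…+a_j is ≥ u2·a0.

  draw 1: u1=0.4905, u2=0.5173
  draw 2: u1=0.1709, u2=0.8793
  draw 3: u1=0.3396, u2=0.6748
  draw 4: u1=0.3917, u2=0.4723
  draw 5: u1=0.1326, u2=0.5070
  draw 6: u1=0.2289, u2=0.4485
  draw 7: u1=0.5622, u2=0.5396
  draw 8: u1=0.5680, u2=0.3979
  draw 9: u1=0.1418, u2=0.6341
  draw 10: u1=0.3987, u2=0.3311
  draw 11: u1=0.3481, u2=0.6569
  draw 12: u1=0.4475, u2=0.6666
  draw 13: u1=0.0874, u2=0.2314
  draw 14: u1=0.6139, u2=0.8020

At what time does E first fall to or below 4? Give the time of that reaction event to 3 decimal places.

t=0.000: M=2 P=9 G=4 E=5 A=9
Draw 1: a1=0.916, a2=0.318, a3=2.853, a4=12.240, a0=16.327; τ=−ln(0.4905)/16.327=0.044 → t=0.044; u2·a0=0.5173·16.327=8.446; a1+…+a3=4.087 < 8.446 ≤ a1+…+a4=16.327 → R4 fires; M=2 P=10 G=4 E=4 A=9
Draw 2: a1=0.916, a2=0.318, a3=3.170, a4=10.880, a0=15.284; τ=−ln(0.1709)/15.284=0.116 → t=0.159; u2·a0=0.8793·15.284=13.439; a1+…+a3=4.404 < 13.439 ≤ a1+…+a4=15.284 → R4 fires; M=2 P=11 G=4 E=3 A=9
Draw 3: a1=0.916, a2=0.318, a3=3.487, a4=8.976, a0=13.697; τ=−ln(0.3396)/13.697=0.079 → t=0.238; u2·a0=0.6748·13.697=9.243; a1+…+a3=4.721 < 9.243 ≤ a1+…+a4=13.697 → R4 fires; M=2 P=12 G=4 E=2 A=9
Draw 4: a1=0.916, a2=0.318, a3=3.804, a4=6.528, a0=11.566; τ=−ln(0.3917)/11.566=0.081 → t=0.319; u2·a0=0.4723·11.566=5.463; a1+…+a3=5.038 < 5.463 ≤ a1+…+a4=11.566 → R4 fires; M=2 P=13 G=4 E=1 A=9
Draw 5: a1=0.916, a2=0.318, a3=4.121, a4=3.536, a0=8.891; τ=−ln(0.1326)/8.891=0.227 → t=0.546; u2·a0=0.5070·8.891=4.508; a1+a2=1.234 < 4.508 ≤ a1+…+a3=5.355 → R3 fires; M=2 P=12 G=4 E=3 A=10
Draw 6: a1=0.916, a2=0.318, a3=3.804, a4=9.792, a0=14.830; τ=−ln(0.2289)/14.830=0.099 → t=0.646; u2·a0=0.4485·14.830=6.651; a1+…+a3=5.038 < 6.651 ≤ a1+…+a4=14.830 → R4 fires; M=2 P=13 G=4 E=2 A=10
Draw 7: a1=0.916, a2=0.318, a3=4.121, a4=7.072, a0=12.427; τ=−ln(0.5622)/12.427=0.046 → t=0.692; u2·a0=0.5396·12.427=6.706; a1+…+a3=5.355 < 6.706 ≤ a1+…+a4=12.427 → R4 fires; M=2 P=14 G=4 E=1 A=10
Draw 8: a1=0.916, a2=0.318, a3=4.438, a4=3.808, a0=9.480; τ=−ln(0.5680)/9.480=0.060 → t=0.752; u2·a0=0.3979·9.480=3.772; a1+a2=1.234 < 3.772 ≤ a1+…+a3=5.672 → R3 fires; M=2 P=13 G=4 E=3 A=11
Draw 9: a1=0.916, a2=0.318, a3=4.121, a4=10.608, a0=15.963; τ=−ln(0.1418)/15.963=0.122 → t=0.874; u2·a0=0.6341·15.963=10.122; a1+…+a3=5.355 < 10.122 ≤ a1+…+a4=15.963 → R4 fires; M=2 P=14 G=4 E=2 A=11
Draw 10: a1=0.916, a2=0.318, a3=4.438, a4=7.616, a0=13.288; τ=−ln(0.3987)/13.288=0.069 → t=0.943; u2·a0=0.3311·13.288=4.400; a1+a2=1.234 < 4.400 ≤ a1+…+a3=5.672 → R3 fires; M=2 P=13 G=4 E=4 A=12
Draw 11: a1=0.916, a2=0.318, a3=4.121, a4=14.144, a0=19.499; τ=−ln(0.3481)/19.499=0.054 → t=0.997; u2·a0=0.6569·19.499=12.809; a1+…+a3=5.355 < 12.809 ≤ a1+…+a4=19.499 → R4 fires; M=2 P=14 G=4 E=3 A=12
Draw 12: a1=0.916, a2=0.318, a3=4.438, a4=11.424, a0=17.096; τ=−ln(0.4475)/17.096=0.047 → t=1.044; u2·a0=0.6666·17.096=11.396; a1+…+a3=5.672 < 11.396 ≤ a1+…+a4=17.096 → R4 fires; M=2 P=15 G=4 E=2 A=12
Draw 13: a1=0.916, a2=0.318, a3=4.755, a4=8.160, a0=14.149; τ=−ln(0.0874)/14.149=0.172 → t=1.217; u2·a0=0.2314·14.149=3.274; a1+a2=1.234 < 3.274 ≤ a1+…+a3=5.989 → R3 fires; M=2 P=14 G=4 E=4 A=13
Draw 14: a1=0.916, a2=0.318, a3=4.438, a4=15.232, a0=20.904; τ=−ln(0.6139)/20.904=0.023 → t=1.240 > T=1.23: stop.
E first becomes ≤ 4 when it reaches 4 at the event at t=0.044.

Threshold first reached at t = 0.044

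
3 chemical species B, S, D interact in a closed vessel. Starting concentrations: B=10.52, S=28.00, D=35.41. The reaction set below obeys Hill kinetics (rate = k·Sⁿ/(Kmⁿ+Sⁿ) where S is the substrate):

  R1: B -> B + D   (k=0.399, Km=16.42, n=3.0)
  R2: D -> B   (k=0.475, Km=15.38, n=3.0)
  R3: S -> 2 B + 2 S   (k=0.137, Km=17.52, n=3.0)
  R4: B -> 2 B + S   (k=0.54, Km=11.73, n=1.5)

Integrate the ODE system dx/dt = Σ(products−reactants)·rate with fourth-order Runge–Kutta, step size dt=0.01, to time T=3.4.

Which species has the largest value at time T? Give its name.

RK4 with dt=0.01: 340 steps to T=3.4. Trajectory (selected grid times):
t=0.00: B=10.52 S=28.00 D=35.41
t=0.38: B=10.87 S=28.14 D=35.28
t=0.76: B=11.21 S=28.28 D=35.14
t=1.13: B=11.56 S=28.42 D=35.02
t=1.51: B=11.91 S=28.56 D=34.89
t=1.89: B=12.27 S=28.71 D=34.77
t=2.27: B=12.62 S=28.86 D=34.65
t=2.64: B=12.97 S=29.01 D=34.54
t=3.02: B=13.34 S=29.16 D=34.42
t=3.40: B=13.70 S=29.32 D=34.31
At T=3.4: B=13.70 S=29.32 D=34.31; the largest is D.

Dominant species at T: D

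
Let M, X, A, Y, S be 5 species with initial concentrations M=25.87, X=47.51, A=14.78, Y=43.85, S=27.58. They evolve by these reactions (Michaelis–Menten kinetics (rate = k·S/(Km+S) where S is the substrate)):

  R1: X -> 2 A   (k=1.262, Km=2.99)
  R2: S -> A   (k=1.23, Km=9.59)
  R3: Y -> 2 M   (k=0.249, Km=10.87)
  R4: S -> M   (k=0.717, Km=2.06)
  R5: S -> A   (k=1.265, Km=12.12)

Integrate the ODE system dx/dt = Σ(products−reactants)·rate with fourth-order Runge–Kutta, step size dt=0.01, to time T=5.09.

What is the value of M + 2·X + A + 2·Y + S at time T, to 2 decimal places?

Value at T = 250.95

Check how each reaction changes W = M + 2·X + A + 2·Y + S (weight of products minus weight of reactants):
R1: X -> 2 A: (1·2) − (2·1) = 2 − 2 = 0
R2: S -> A: (1·1) − (1·1) = 1 − 1 = 0
R3: Y -> 2 M: (1·2) − (2·1) = 2 − 2 = 0
R4: S -> M: (1·1) − (1·1) = 1 − 1 = 0
R5: S -> A: (1·1) − (1·1) = 1 − 1 = 0
Every reaction leaves W unchanged, so W is conserved and no simulation is needed: W(T) = W(0) = 25.87 + 2·47.51 + 14.78 + 2·43.85 + 27.58 = 250.95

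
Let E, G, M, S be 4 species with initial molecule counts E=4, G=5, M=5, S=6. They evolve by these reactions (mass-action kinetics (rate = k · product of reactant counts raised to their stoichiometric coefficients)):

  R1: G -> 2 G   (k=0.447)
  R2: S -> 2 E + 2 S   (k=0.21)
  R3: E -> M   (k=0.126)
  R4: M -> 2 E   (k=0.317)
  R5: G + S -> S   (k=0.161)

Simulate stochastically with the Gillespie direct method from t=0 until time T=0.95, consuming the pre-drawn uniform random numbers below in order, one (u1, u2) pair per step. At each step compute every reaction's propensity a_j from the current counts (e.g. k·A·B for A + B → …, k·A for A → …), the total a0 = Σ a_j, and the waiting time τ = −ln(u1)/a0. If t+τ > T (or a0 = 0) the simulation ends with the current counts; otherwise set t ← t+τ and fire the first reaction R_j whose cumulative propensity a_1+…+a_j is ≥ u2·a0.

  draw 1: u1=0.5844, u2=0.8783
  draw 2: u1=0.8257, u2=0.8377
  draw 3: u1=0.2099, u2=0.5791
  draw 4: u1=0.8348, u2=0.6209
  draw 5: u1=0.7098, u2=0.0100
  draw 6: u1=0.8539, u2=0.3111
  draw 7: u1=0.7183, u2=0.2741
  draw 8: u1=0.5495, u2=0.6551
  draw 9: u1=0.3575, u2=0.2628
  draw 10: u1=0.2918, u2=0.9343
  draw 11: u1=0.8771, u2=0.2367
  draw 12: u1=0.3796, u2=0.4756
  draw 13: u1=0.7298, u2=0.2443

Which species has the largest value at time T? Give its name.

t=0.000: E=4 G=5 M=5 S=6
Draw 1: a1=2.235, a2=1.260, a3=0.504, a4=1.585, a5=4.830, a0=10.414; τ=−ln(0.5844)/10.414=0.052 → t=0.052; u2·a0=0.8783·10.414=9.147; a1+…+a4=5.584 < 9.147 ≤ a1+…+a5=10.414 → R5 fires; E=4 G=4 M=5 S=6
Draw 2: a1=1.788, a2=1.260, a3=0.504, a4=1.585, a5=3.864, a0=9.001; τ=−ln(0.8257)/9.001=0.021 → t=0.073; u2·a0=0.8377·9.001=7.540; a1+…+a4=5.137 < 7.540 ≤ a1+…+a5=9.001 → R5 fires; E=4 G=3 M=5 S=6
Draw 3: a1=1.341, a2=1.260, a3=0.504, a4=1.585, a5=2.898, a0=7.588; τ=−ln(0.2099)/7.588=0.206 → t=0.279; u2·a0=0.5791·7.588=4.394; a1+…+a3=3.105 < 4.394 ≤ a1+…+a4=4.690 → R4 fires; E=6 G=3 M=4 S=6
Draw 4: a1=1.341, a2=1.260, a3=0.756, a4=1.268, a5=2.898, a0=7.523; τ=−ln(0.8348)/7.523=0.024 → t=0.303; u2·a0=0.6209·7.523=4.671; a1+…+a4=4.625 < 4.671 ≤ a1+…+a5=7.523 → R5 fires; E=6 G=2 M=4 S=6
Draw 5: a1=0.894, a2=1.260, a3=0.756, a4=1.268, a5=1.932, a0=6.110; τ=−ln(0.7098)/6.110=0.056 → t=0.359; u2·a0=0.0100·6.110=0.061 ≤ a1=0.894 → R1 fires; E=6 G=3 M=4 S=6
Draw 6: a1=1.341, a2=1.260, a3=0.756, a4=1.268, a5=2.898, a0=7.523; τ=−ln(0.8539)/7.523=0.021 → t=0.380; u2·a0=0.3111·7.523=2.340; a1=1.341 < 2.340 ≤ a1+a2=2.601 → R2 fires; E=8 G=3 M=4 S=7
Draw 7: a1=1.341, a2=1.470, a3=1.008, a4=1.268, a5=3.381, a0=8.468; τ=−ln(0.7183)/8.468=0.039 → t=0.419; u2·a0=0.2741·8.468=2.321; a1=1.341 < 2.321 ≤ a1+a2=2.811 → R2 fires; E=10 G=3 M=4 S=8
Draw 8: a1=1.341, a2=1.680, a3=1.260, a4=1.268, a5=3.864, a0=9.413; τ=−ln(0.5495)/9.413=0.064 → t=0.482; u2·a0=0.6551·9.413=6.166; a1+…+a4=5.549 < 6.166 ≤ a1+…+a5=9.413 → R5 fires; E=10 G=2 M=4 S=8
Draw 9: a1=0.894, a2=1.680, a3=1.260, a4=1.268, a5=2.576, a0=7.678; τ=−ln(0.3575)/7.678=0.134 → t=0.616; u2·a0=0.2628·7.678=2.018; a1=0.894 < 2.018 ≤ a1+a2=2.574 → R2 fires; E=12 G=2 M=4 S=9
Draw 10: a1=0.894, a2=1.890, a3=1.512, a4=1.268, a5=2.898, a0=8.462; τ=−ln(0.2918)/8.462=0.146 → t=0.762; u2·a0=0.9343·8.462=7.906; a1+…+a4=5.564 < 7.906 ≤ a1+…+a5=8.462 → R5 fires; E=12 G=1 M=4 S=9
Draw 11: a1=0.447, a2=1.890, a3=1.512, a4=1.268, a5=1.449, a0=6.566; τ=−ln(0.8771)/6.566=0.020 → t=0.782; u2·a0=0.2367·6.566=1.554; a1=0.447 < 1.554 ≤ a1+a2=2.337 → R2 fires; E=14 G=1 M=4 S=10
Draw 12: a1=0.447, a2=2.100, a3=1.764, a4=1.268, a5=1.610, a0=7.189; τ=−ln(0.3796)/7.189=0.135 → t=0.917; u2·a0=0.4756·7.189=3.419; a1+a2=2.547 < 3.419 ≤ a1+…+a3=4.311 → R3 fires; E=13 G=1 M=5 S=10
Draw 13: a1=0.447, a2=2.100, a3=1.638, a4=1.585, a5=1.610, a0=7.380; τ=−ln(0.7298)/7.380=0.043 → t=0.959 > T=0.95: stop.
At T=0.95: E=13 G=1 M=5 S=10; the largest is E.

Dominant species at T: E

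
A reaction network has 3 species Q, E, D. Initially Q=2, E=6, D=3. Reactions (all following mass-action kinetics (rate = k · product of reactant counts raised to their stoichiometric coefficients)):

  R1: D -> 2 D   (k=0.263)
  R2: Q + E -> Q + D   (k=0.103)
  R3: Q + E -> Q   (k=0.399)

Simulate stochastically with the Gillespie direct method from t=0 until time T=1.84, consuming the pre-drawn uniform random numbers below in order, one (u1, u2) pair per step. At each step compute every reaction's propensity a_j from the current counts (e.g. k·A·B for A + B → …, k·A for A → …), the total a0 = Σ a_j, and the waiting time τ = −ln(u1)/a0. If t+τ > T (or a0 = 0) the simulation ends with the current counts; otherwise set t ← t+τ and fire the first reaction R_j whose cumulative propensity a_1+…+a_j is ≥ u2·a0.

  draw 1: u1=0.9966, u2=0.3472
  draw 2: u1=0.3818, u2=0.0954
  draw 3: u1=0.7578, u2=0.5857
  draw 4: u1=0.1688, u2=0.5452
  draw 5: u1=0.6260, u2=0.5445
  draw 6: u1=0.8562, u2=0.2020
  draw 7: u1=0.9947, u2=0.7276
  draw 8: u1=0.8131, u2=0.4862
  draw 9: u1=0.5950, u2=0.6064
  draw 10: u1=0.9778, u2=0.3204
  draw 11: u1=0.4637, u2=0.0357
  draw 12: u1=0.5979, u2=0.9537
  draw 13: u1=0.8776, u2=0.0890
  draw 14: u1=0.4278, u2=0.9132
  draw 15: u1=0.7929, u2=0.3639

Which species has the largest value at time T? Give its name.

t=0.000: Q=2 E=6 D=3
Draw 1: a1=0.789, a2=1.236, a3=4.788, a0=6.813; τ=−ln(0.9966)/6.813=0.000 → t=0.000; u2·a0=0.3472·6.813=2.365; a1+a2=2.025 < 2.365 ≤ a1+…+a3=6.813 → R3 fires; Q=2 E=5 D=3
Draw 2: a1=0.789, a2=1.030, a3=3.990, a0=5.809; τ=−ln(0.3818)/5.809=0.166 → t=0.166; u2·a0=0.0954·5.809=0.554 ≤ a1=0.789 → R1 fires; Q=2 E=5 D=4
Draw 3: a1=1.052, a2=1.030, a3=3.990, a0=6.072; τ=−ln(0.7578)/6.072=0.046 → t=0.212; u2·a0=0.5857·6.072=3.556; a1+a2=2.082 < 3.556 ≤ a1+…+a3=6.072 → R3 fires; Q=2 E=4 D=4
Draw 4: a1=1.052, a2=0.824, a3=3.192, a0=5.068; τ=−ln(0.1688)/5.068=0.351 → t=0.563; u2·a0=0.5452·5.068=2.763; a1+a2=1.876 < 2.763 ≤ a1+…+a3=5.068 → R3 fires; Q=2 E=3 D=4
Draw 5: a1=1.052, a2=0.618, a3=2.394, a0=4.064; τ=−ln(0.6260)/4.064=0.115 → t=0.678; u2·a0=0.5445·4.064=2.213; a1+a2=1.670 < 2.213 ≤ a1+…+a3=4.064 → R3 fires; Q=2 E=2 D=4
Draw 6: a1=1.052, a2=0.412, a3=1.596, a0=3.060; τ=−ln(0.8562)/3.060=0.051 → t=0.729; u2·a0=0.2020·3.060=0.618 ≤ a1=1.052 → R1 fires; Q=2 E=2 D=5
Draw 7: a1=1.315, a2=0.412, a3=1.596, a0=3.323; τ=−ln(0.9947)/3.323=0.002 → t=0.731; u2·a0=0.7276·3.323=2.418; a1+a2=1.727 < 2.418 ≤ a1+…+a3=3.323 → R3 fires; Q=2 E=1 D=5
Draw 8: a1=1.315, a2=0.206, a3=0.798, a0=2.319; τ=−ln(0.8131)/2.319=0.089 → t=0.820; u2·a0=0.4862·2.319=1.127 ≤ a1=1.315 → R1 fires; Q=2 E=1 D=6
Draw 9: a1=1.578, a2=0.206, a3=0.798, a0=2.582; τ=−ln(0.5950)/2.582=0.201 → t=1.021; u2·a0=0.6064·2.582=1.566 ≤ a1=1.578 → R1 fires; Q=2 E=1 D=7
Draw 10: a1=1.841, a2=0.206, a3=0.798, a0=2.845; τ=−ln(0.9778)/2.845=0.008 → t=1.029; u2·a0=0.3204·2.845=0.912 ≤ a1=1.841 → R1 fires; Q=2 E=1 D=8
Draw 11: a1=2.104, a2=0.206, a3=0.798, a0=3.108; τ=−ln(0.4637)/3.108=0.247 → t=1.276; u2·a0=0.0357·3.108=0.111 ≤ a1=2.104 → R1 fires; Q=2 E=1 D=9
Draw 12: a1=2.367, a2=0.206, a3=0.798, a0=3.371; τ=−ln(0.5979)/3.371=0.153 → t=1.429; u2·a0=0.9537·3.371=3.215; a1+a2=2.573 < 3.215 ≤ a1+…+a3=3.371 → R3 fires; Q=2 E=0 D=9
Draw 13: a1=2.367, a2=0.000, a3=0.000, a0=2.367; τ=−ln(0.8776)/2.367=0.055 → t=1.484; u2·a0=0.0890·2.367=0.211 ≤ a1=2.367 → R1 fires; Q=2 E=0 D=10
Draw 14: a1=2.630, a2=0.000, a3=0.000, a0=2.630; τ=−ln(0.4278)/2.630=0.323 → t=1.807; u2·a0=0.9132·2.630=2.402 ≤ a1=2.630 → R1 fires; Q=2 E=0 D=11
Draw 15: a1=2.893, a2=0.000, a3=0.000, a0=2.893; τ=−ln(0.7929)/2.893=0.080 → t=1.887 > T=1.84: stop.
At T=1.84: Q=2 E=0 D=11; the largest is D.

Dominant species at T: D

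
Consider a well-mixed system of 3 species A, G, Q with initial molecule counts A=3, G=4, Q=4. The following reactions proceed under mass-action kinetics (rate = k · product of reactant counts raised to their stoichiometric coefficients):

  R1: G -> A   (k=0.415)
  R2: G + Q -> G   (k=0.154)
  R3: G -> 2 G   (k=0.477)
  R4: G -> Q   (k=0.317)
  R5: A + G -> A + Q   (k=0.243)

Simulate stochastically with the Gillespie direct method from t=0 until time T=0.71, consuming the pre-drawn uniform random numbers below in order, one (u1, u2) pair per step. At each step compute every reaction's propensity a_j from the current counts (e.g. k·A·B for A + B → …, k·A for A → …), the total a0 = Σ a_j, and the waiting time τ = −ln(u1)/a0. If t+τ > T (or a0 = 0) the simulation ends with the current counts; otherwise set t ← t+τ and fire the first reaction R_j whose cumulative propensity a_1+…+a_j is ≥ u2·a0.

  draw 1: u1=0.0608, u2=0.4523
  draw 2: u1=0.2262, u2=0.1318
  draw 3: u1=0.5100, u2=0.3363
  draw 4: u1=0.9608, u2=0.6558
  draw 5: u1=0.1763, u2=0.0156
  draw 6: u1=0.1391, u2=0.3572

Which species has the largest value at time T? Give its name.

Dominant species at T: A

t=0.000: A=3 G=4 Q=4
Draw 1: a1=1.660, a2=2.464, a3=1.908, a4=1.268, a5=2.916, a0=10.216; τ=−ln(0.0608)/10.216=0.274 → t=0.274; u2·a0=0.4523·10.216=4.621; a1+a2=4.124 < 4.621 ≤ a1+…+a3=6.032 → R3 fires; A=3 G=5 Q=4
Draw 2: a1=2.075, a2=3.080, a3=2.385, a4=1.585, a5=3.645, a0=12.770; τ=−ln(0.2262)/12.770=0.116 → t=0.390; u2·a0=0.1318·12.770=1.683 ≤ a1=2.075 → R1 fires; A=4 G=4 Q=4
Draw 3: a1=1.660, a2=2.464, a3=1.908, a4=1.268, a5=3.888, a0=11.188; τ=−ln(0.5100)/11.188=0.060 → t=0.451; u2·a0=0.3363·11.188=3.763; a1=1.660 < 3.763 ≤ a1+a2=4.124 → R2 fires; A=4 G=4 Q=3
Draw 4: a1=1.660, a2=1.848, a3=1.908, a4=1.268, a5=3.888, a0=10.572; τ=−ln(0.9608)/10.572=0.004 → t=0.454; u2·a0=0.6558·10.572=6.933; a1+…+a4=6.684 < 6.933 ≤ a1+…+a5=10.572 → R5 fires; A=4 G=3 Q=4
Draw 5: a1=1.245, a2=1.848, a3=1.431, a4=0.951, a5=2.916, a0=8.391; τ=−ln(0.1763)/8.391=0.207 → t=0.661; u2·a0=0.0156·8.391=0.131 ≤ a1=1.245 → R1 fires; A=5 G=2 Q=4
Draw 6: a1=0.830, a2=1.232, a3=0.954, a4=0.634, a5=2.430, a0=6.080; τ=−ln(0.1391)/6.080=0.324 → t=0.986 > T=0.71: stop.
At T=0.71: A=5 G=2 Q=4; the largest is A.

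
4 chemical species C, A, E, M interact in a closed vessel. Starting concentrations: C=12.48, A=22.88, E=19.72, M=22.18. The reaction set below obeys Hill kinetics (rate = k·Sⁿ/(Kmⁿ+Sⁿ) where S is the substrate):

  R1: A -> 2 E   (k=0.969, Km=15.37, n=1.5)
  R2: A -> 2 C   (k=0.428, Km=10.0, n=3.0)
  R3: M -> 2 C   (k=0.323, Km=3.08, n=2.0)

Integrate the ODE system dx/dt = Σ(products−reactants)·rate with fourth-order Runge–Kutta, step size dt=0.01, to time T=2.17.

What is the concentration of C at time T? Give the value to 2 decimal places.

RK4 with dt=0.01: 217 steps to T=2.17. Trajectory (selected grid times):
t=0.00: C=12.48 A=22.88 E=19.72 M=22.18
t=0.24: C=12.82 A=22.64 E=20.02 M=22.10
t=0.48: C=13.16 A=22.39 E=20.32 M=22.03
t=0.72: C=13.50 A=22.15 E=20.61 M=21.95
t=0.96: C=13.84 A=21.91 E=20.91 M=21.88
t=1.21: C=14.20 A=21.66 E=21.21 M=21.80
t=1.45: C=14.54 A=21.42 E=21.50 M=21.72
t=1.69: C=14.87 A=21.18 E=21.79 M=21.64
t=1.93: C=15.21 A=20.95 E=22.08 M=21.57
t=2.17: C=15.55 A=20.71 E=22.36 M=21.49
Read off C at T=2.17: 15.55

C at T = 15.55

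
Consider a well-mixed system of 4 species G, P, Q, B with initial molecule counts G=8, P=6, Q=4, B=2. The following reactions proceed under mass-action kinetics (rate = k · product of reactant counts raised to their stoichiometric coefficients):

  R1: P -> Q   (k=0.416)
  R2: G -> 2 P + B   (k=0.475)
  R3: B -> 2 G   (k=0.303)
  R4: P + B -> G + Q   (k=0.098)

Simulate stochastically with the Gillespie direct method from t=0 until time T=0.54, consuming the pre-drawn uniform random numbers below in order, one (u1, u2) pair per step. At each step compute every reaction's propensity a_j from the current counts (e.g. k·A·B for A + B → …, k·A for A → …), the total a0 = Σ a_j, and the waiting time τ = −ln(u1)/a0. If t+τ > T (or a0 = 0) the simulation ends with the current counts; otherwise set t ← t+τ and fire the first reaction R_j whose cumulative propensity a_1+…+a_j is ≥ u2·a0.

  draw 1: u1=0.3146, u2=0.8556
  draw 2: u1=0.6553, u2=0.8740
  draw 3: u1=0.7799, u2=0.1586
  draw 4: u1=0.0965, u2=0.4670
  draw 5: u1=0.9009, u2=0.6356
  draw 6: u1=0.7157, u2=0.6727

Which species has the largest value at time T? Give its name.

Dominant species at T: P

t=0.000: G=8 P=6 Q=4 B=2
Draw 1: a1=2.496, a2=3.800, a3=0.606, a4=1.176, a0=8.078; τ=−ln(0.3146)/8.078=0.143 → t=0.143; u2·a0=0.8556·8.078=6.912; a1+…+a3=6.902 < 6.912 ≤ a1+…+a4=8.078 → R4 fires; G=9 P=5 Q=5 B=1
Draw 2: a1=2.080, a2=4.275, a3=0.303, a4=0.490, a0=7.148; τ=−ln(0.6553)/7.148=0.059 → t=0.202; u2·a0=0.8740·7.148=6.247; a1=2.080 < 6.247 ≤ a1+a2=6.355 → R2 fires; G=8 P=7 Q=5 B=2
Draw 3: a1=2.912, a2=3.800, a3=0.606, a4=1.372, a0=8.690; τ=−ln(0.7799)/8.690=0.029 → t=0.231; u2·a0=0.1586·8.690=1.378 ≤ a1=2.912 → R1 fires; G=8 P=6 Q=6 B=2
Draw 4: a1=2.496, a2=3.800, a3=0.606, a4=1.176, a0=8.078; τ=−ln(0.0965)/8.078=0.289 → t=0.520; u2·a0=0.4670·8.078=3.772; a1=2.496 < 3.772 ≤ a1+a2=6.296 → R2 fires; G=7 P=8 Q=6 B=3
Draw 5: a1=3.328, a2=3.325, a3=0.909, a4=2.352, a0=9.914; τ=−ln(0.9009)/9.914=0.011 → t=0.531; u2·a0=0.6356·9.914=6.301; a1=3.328 < 6.301 ≤ a1+a2=6.653 → R2 fires; G=6 P=10 Q=6 B=4
Draw 6: a1=4.160, a2=2.850, a3=1.212, a4=3.920, a0=12.142; τ=−ln(0.7157)/12.142=0.028 → t=0.558 > T=0.54: stop.
At T=0.54: G=6 P=10 Q=6 B=4; the largest is P.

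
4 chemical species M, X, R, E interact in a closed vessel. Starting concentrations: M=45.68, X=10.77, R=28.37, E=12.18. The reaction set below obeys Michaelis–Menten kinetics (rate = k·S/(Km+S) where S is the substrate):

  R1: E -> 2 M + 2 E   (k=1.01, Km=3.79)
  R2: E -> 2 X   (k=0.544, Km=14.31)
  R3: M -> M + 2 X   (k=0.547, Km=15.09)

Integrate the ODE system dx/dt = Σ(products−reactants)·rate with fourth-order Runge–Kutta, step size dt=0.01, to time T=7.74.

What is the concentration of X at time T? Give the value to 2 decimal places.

X at T = 21.51

RK4 with dt=0.01: 774 steps to T=7.74. Trajectory (selected grid times):
t=0.00: M=45.68 X=10.77 R=28.37 E=12.18
t=0.86: M=47.01 X=11.91 R=28.37 E=12.63
t=1.72: M=48.35 X=13.07 R=28.37 E=13.08
t=2.58: M=49.70 X=14.24 R=28.37 E=13.53
t=3.44: M=51.07 X=15.42 R=28.37 E=13.98
t=4.30: M=52.44 X=16.62 R=28.37 E=14.43
t=5.16: M=53.82 X=17.83 R=28.37 E=14.89
t=6.02: M=55.21 X=19.04 R=28.37 E=15.34
t=6.88: M=56.60 X=20.27 R=28.37 E=15.79
t=7.74: M=58.01 X=21.51 R=28.37 E=16.25
Read off X at T=7.74: 21.51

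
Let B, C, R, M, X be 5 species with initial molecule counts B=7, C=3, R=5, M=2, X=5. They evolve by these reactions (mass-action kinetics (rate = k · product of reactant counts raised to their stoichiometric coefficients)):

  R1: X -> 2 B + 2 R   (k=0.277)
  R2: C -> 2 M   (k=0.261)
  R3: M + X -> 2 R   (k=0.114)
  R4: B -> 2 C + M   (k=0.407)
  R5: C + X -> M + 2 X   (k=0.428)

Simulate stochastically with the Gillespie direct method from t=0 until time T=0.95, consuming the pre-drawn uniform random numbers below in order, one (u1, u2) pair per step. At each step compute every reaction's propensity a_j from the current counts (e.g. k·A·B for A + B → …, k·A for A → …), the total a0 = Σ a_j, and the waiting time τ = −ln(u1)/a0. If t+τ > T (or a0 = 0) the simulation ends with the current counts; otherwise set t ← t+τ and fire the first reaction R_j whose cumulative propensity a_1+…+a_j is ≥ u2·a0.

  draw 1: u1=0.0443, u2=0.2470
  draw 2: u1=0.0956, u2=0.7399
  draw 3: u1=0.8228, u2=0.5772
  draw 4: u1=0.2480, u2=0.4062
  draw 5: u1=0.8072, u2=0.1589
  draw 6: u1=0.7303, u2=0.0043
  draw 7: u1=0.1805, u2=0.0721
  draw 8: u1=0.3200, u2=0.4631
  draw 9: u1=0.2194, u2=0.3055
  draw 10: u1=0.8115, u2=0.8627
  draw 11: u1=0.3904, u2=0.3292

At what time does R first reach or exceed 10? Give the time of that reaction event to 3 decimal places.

Threshold first reached at t = 0.616

t=0.000: B=7 C=3 R=5 M=2 X=5
Draw 1: a1=1.385, a2=0.783, a3=1.140, a4=2.849, a5=6.420, a0=12.577; τ=−ln(0.0443)/12.577=0.248 → t=0.248; u2·a0=0.2470·12.577=3.107; a1+a2=2.168 < 3.107 ≤ a1+…+a3=3.308 → R3 fires; B=7 C=3 R=7 M=1 X=4
Draw 2: a1=1.108, a2=0.783, a3=0.456, a4=2.849, a5=5.136, a0=10.332; τ=−ln(0.0956)/10.332=0.227 → t=0.475; u2·a0=0.7399·10.332=7.645; a1+…+a4=5.196 < 7.645 ≤ a1+…+a5=10.332 → R5 fires; B=7 C=2 R=7 M=2 X=5
Draw 3: a1=1.385, a2=0.522, a3=1.140, a4=2.849, a5=4.280, a0=10.176; τ=−ln(0.8228)/10.176=0.019 → t=0.494; u2·a0=0.5772·10.176=5.874; a1+…+a3=3.047 < 5.874 ≤ a1+…+a4=5.896 → R4 fires; B=6 C=4 R=7 M=3 X=5
Draw 4: a1=1.385, a2=1.044, a3=1.710, a4=2.442, a5=8.560, a0=15.141; τ=−ln(0.2480)/15.141=0.092 → t=0.586; u2·a0=0.4062·15.141=6.150; a1+…+a3=4.139 < 6.150 ≤ a1+…+a4=6.581 → R4 fires; B=5 C=6 R=7 M=4 X=5
Draw 5: a1=1.385, a2=1.566, a3=2.280, a4=2.035, a5=12.840, a0=20.106; τ=−ln(0.8072)/20.106=0.011 → t=0.597; u2·a0=0.1589·20.106=3.195; a1+a2=2.951 < 3.195 ≤ a1+…+a3=5.231 → R3 fires; B=5 C=6 R=9 M=3 X=4
Draw 6: a1=1.108, a2=1.566, a3=1.368, a4=2.035, a5=10.272, a0=16.349; τ=−ln(0.7303)/16.349=0.019 → t=0.616; u2·a0=0.0043·16.349=0.070 ≤ a1=1.108 → R1 fires; B=7 C=6 R=11 M=3 X=3
Draw 7: a1=0.831, a2=1.566, a3=1.026, a4=2.849, a5=7.704, a0=13.976; τ=−ln(0.1805)/13.976=0.122 → t=0.739; u2·a0=0.0721·13.976=1.008; a1=0.831 < 1.008 ≤ a1+a2=2.397 → R2 fires; B=7 C=5 R=11 M=5 X=3
Draw 8: a1=0.831, a2=1.305, a3=1.710, a4=2.849, a5=6.420, a0=13.115; τ=−ln(0.3200)/13.115=0.087 → t=0.826; u2·a0=0.4631·13.115=6.074; a1+…+a3=3.846 < 6.074 ≤ a1+…+a4=6.695 → R4 fires; B=6 C=7 R=11 M=6 X=3
Draw 9: a1=0.831, a2=1.827, a3=2.052, a4=2.442, a5=8.988, a0=16.140; τ=−ln(0.2194)/16.140=0.094 → t=0.920; u2·a0=0.3055·16.140=4.931; a1+…+a3=4.710 < 4.931 ≤ a1+…+a4=7.152 → R4 fires; B=5 C=9 R=11 M=7 X=3
Draw 10: a1=0.831, a2=2.349, a3=2.394, a4=2.035, a5=11.556, a0=19.165; τ=−ln(0.8115)/19.165=0.011 → t=0.930; u2·a0=0.8627·19.165=16.534; a1+…+a4=7.609 < 16.534 ≤ a1+…+a5=19.165 → R5 fires; B=5 C=8 R=11 M=8 X=4
Draw 11: a1=1.108, a2=2.088, a3=3.648, a4=2.035, a5=13.696, a0=22.575; τ=−ln(0.3904)/22.575=0.042 → t=0.972 > T=0.95: stop.
R first becomes ≥ 10 when it reaches 11 at the event at t=0.616.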